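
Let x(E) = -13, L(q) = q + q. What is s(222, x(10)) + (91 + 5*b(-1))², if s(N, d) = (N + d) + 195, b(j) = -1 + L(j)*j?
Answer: 9620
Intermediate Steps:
L(q) = 2*q
b(j) = -1 + 2*j² (b(j) = -1 + (2*j)*j = -1 + 2*j²)
s(N, d) = 195 + N + d
s(222, x(10)) + (91 + 5*b(-1))² = (195 + 222 - 13) + (91 + 5*(-1 + 2*(-1)²))² = 404 + (91 + 5*(-1 + 2*1))² = 404 + (91 + 5*(-1 + 2))² = 404 + (91 + 5*1)² = 404 + (91 + 5)² = 404 + 96² = 404 + 9216 = 9620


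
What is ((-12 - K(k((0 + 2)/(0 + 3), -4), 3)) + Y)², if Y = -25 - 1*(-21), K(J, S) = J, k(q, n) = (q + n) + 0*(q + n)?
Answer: 1444/9 ≈ 160.44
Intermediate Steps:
k(q, n) = n + q (k(q, n) = (n + q) + 0*(n + q) = (n + q) + 0 = n + q)
Y = -4 (Y = -25 + 21 = -4)
((-12 - K(k((0 + 2)/(0 + 3), -4), 3)) + Y)² = ((-12 - (-4 + (0 + 2)/(0 + 3))) - 4)² = ((-12 - (-4 + 2/3)) - 4)² = ((-12 - (-4 + 2*(⅓))) - 4)² = ((-12 - (-4 + ⅔)) - 4)² = ((-12 - 1*(-10/3)) - 4)² = ((-12 + 10/3) - 4)² = (-26/3 - 4)² = (-38/3)² = 1444/9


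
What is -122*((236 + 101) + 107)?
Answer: -54168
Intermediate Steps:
-122*((236 + 101) + 107) = -122*(337 + 107) = -122*444 = -54168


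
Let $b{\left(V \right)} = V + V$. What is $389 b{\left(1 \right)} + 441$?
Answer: $1219$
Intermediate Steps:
$b{\left(V \right)} = 2 V$
$389 b{\left(1 \right)} + 441 = 389 \cdot 2 \cdot 1 + 441 = 389 \cdot 2 + 441 = 778 + 441 = 1219$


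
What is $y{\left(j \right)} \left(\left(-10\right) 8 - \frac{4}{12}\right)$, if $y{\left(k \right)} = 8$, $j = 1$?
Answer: $- \frac{1928}{3} \approx -642.67$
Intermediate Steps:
$y{\left(j \right)} \left(\left(-10\right) 8 - \frac{4}{12}\right) = 8 \left(\left(-10\right) 8 - \frac{4}{12}\right) = 8 \left(-80 - \frac{1}{3}\right) = 8 \left(- \frac{241}{3}\right) = - \frac{1928}{3}$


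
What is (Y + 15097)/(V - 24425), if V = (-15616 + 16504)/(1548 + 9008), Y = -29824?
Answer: 38864553/64457353 ≈ 0.60295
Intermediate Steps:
V = 222/2639 (V = 888/10556 = 888*(1/10556) = 222/2639 ≈ 0.084123)
(Y + 15097)/(V - 24425) = (-29824 + 15097)/(222/2639 - 24425) = -14727/(-64457353/2639) = -14727*(-2639/64457353) = 38864553/64457353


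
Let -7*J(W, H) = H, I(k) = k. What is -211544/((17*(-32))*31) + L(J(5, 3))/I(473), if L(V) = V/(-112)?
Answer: 79079975/6304144 ≈ 12.544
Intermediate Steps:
J(W, H) = -H/7
L(V) = -V/112 (L(V) = V*(-1/112) = -V/112)
-211544/((17*(-32))*31) + L(J(5, 3))/I(473) = -211544/((17*(-32))*31) - (-1)*3/784/473 = -211544/((-544*31)) - 1/112*(-3/7)*(1/473) = -211544/(-16864) + (3/784)*(1/473) = -211544*(-1/16864) + 3/370832 = 853/68 + 3/370832 = 79079975/6304144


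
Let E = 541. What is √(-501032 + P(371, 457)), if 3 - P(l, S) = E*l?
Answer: 2*I*√175435 ≈ 837.7*I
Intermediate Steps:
P(l, S) = 3 - 541*l
√(-501032 + P(371, 457)) = √(-501032 + (3 - 541*371)) = √(-501032 + (3 - 200711)) = √(-501032 - 200708) = √(-701740) = 2*I*√175435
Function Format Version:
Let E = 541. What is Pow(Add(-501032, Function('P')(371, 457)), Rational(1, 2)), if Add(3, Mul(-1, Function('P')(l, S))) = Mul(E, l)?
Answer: Mul(2, I, Pow(175435, Rational(1, 2))) ≈ Mul(837.70, I)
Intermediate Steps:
Function('P')(l, S) = Add(3, Mul(-541, l)) (Function('P')(l, S) = Add(3, Mul(-1, Mul(541, l))) = Add(3, Mul(-541, l)))
Pow(Add(-501032, Function('P')(371, 457)), Rational(1, 2)) = Pow(Add(-501032, Add(3, Mul(-541, 371))), Rational(1, 2)) = Pow(Add(-501032, Add(3, -200711)), Rational(1, 2)) = Pow(Add(-501032, -200708), Rational(1, 2)) = Pow(-701740, Rational(1, 2)) = Mul(2, I, Pow(175435, Rational(1, 2)))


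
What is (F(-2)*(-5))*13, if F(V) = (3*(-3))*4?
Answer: 2340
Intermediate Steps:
F(V) = -36 (F(V) = -9*4 = -36)
(F(-2)*(-5))*13 = -36*(-5)*13 = 180*13 = 2340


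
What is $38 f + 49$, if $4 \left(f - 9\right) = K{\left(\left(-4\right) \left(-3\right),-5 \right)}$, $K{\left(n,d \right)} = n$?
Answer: $505$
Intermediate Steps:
$f = 12$ ($f = 9 + \frac{\left(-4\right) \left(-3\right)}{4} = 9 + \frac{1}{4} \cdot 12 = 9 + 3 = 12$)
$38 f + 49 = 38 \cdot 12 + 49 = 456 + 49 = 505$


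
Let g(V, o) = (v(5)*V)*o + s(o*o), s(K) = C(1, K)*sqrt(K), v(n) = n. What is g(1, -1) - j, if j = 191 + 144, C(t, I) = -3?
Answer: -343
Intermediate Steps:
s(K) = -3*sqrt(K)
g(V, o) = -3*sqrt(o**2) + 5*V*o (g(V, o) = (5*V)*o - 3*sqrt(o**2) = 5*V*o - 3*sqrt(o**2) = -3*sqrt(o**2) + 5*V*o)
j = 335
g(1, -1) - j = (-3*sqrt((-1)**2) + 5*1*(-1)) - 1*335 = (-3*sqrt(1) - 5) - 335 = (-3*1 - 5) - 335 = (-3 - 5) - 335 = -8 - 335 = -343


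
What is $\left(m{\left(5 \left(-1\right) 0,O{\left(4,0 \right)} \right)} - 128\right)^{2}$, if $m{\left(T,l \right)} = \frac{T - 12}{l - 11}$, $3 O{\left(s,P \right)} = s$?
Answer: $\frac{13512976}{841} \approx 16068.0$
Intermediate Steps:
$O{\left(s,P \right)} = \frac{s}{3}$
$m{\left(T,l \right)} = \frac{-12 + T}{-11 + l}$
$\left(m{\left(5 \left(-1\right) 0,O{\left(4,0 \right)} \right)} - 128\right)^{2} = \left(\frac{-12 + 5 \left(-1\right) 0}{-11 + \frac{1}{3} \cdot 4} - 128\right)^{2} = \left(\frac{-12 - 0}{-11 + \frac{4}{3}} - 128\right)^{2} = \left(\frac{-12 + 0}{- \frac{29}{3}} - 128\right)^{2} = \left(\left(- \frac{3}{29}\right) \left(-12\right) - 128\right)^{2} = \left(\frac{36}{29} - 128\right)^{2} = \left(- \frac{3676}{29}\right)^{2} = \frac{13512976}{841}$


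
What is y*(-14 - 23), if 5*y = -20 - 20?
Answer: 296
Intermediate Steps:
y = -8 (y = (-20 - 20)/5 = (⅕)*(-40) = -8)
y*(-14 - 23) = -8*(-14 - 23) = -8*(-37) = 296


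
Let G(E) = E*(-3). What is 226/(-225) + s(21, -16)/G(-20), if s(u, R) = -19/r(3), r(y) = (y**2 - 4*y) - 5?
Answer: -6947/7200 ≈ -0.96486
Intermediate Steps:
r(y) = -5 + y**2 - 4*y
G(E) = -3*E
s(u, R) = 19/8 (s(u, R) = -19/(-5 + 3**2 - 4*3) = -19/(-5 + 9 - 12) = -19/(-8) = -19*(-1/8) = 19/8)
226/(-225) + s(21, -16)/G(-20) = 226/(-225) + 19/(8*((-3*(-20)))) = 226*(-1/225) + (19/8)/60 = -226/225 + (19/8)*(1/60) = -226/225 + 19/480 = -6947/7200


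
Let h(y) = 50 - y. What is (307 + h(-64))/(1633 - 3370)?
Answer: -421/1737 ≈ -0.24237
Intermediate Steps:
(307 + h(-64))/(1633 - 3370) = (307 + (50 - 1*(-64)))/(1633 - 3370) = (307 + (50 + 64))/(-1737) = (307 + 114)*(-1/1737) = 421*(-1/1737) = -421/1737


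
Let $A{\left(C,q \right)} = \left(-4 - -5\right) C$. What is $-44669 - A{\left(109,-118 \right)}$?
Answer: $-44778$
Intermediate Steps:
$A{\left(C,q \right)} = C$ ($A{\left(C,q \right)} = \left(-4 + 5\right) C = 1 C = C$)
$-44669 - A{\left(109,-118 \right)} = -44669 - 109 = -44778$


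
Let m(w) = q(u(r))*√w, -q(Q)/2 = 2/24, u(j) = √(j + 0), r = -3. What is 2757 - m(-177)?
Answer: 2757 + I*√177/6 ≈ 2757.0 + 2.2174*I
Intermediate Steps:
u(j) = √j
q(Q) = -⅙ (q(Q) = -4/24 = -2*1/12 = -⅙)
m(w) = -√w/6
2757 - m(-177) = 2757 - (-1)*√(-177)/6 = 2757 - (-1)*I*√177/6 = 2757 + I*√177/6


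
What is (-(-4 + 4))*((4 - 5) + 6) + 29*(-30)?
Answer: -870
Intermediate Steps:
(-(-4 + 4))*((4 - 5) + 6) + 29*(-30) = (-1*0)*(-1 + 6) - 870 = 0*5 - 870 = 0 - 870 = -870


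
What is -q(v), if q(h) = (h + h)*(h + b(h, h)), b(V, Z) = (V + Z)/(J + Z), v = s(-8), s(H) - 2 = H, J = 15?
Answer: -88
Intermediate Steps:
s(H) = 2 + H
v = -6 (v = 2 - 8 = -6)
b(V, Z) = (V + Z)/(15 + Z)
q(h) = 2*h*(h + 2*h/(15 + h)) (q(h) = (h + h)*(h + (h + h)/(15 + h)) = (2*h)*(h + (2*h)/(15 + h)) = (2*h)*(h + 2*h/(15 + h)) = 2*h*(h + 2*h/(15 + h)))
-q(v) = -2*(-6)²*(17 - 6)/(15 - 6) = -2*36*11/9 = -1*88 = -88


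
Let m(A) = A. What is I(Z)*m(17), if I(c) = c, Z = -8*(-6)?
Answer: 816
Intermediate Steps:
Z = 48
I(Z)*m(17) = 48*17 = 816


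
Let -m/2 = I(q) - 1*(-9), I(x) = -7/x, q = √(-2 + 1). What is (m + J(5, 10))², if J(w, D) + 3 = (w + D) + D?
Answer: -180 - 112*I ≈ -180.0 - 112.0*I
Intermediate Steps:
J(w, D) = -3 + w + 2*D (J(w, D) = -3 + ((w + D) + D) = -3 + ((D + w) + D) = -3 + (w + 2*D) = -3 + w + 2*D)
q = I (q = √(-1) = I ≈ 1.0*I)
m = -18 - 14*I (m = -2*(-7*(-I) - 1*(-9)) = -2*(-(-7)*I + 9) = -2*(7*I + 9) = -2*(9 + 7*I) = -18 - 14*I ≈ -18.0 - 14.0*I)
(m + J(5, 10))² = ((-18 - 14*I) + (-3 + 5 + 2*10))² = ((-18 - 14*I) + (-3 + 5 + 20))² = ((-18 - 14*I) + 22)² = (4 - 14*I)²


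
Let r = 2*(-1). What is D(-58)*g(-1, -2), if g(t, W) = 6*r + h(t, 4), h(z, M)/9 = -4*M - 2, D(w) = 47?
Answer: -8178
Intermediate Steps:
h(z, M) = -18 - 36*M (h(z, M) = 9*(-4*M - 2) = 9*(-2 - 4*M) = -18 - 36*M)
r = -2
g(t, W) = -174 (g(t, W) = 6*(-2) + (-18 - 36*4) = -12 + (-18 - 144) = -12 - 162 = -174)
D(-58)*g(-1, -2) = 47*(-174) = -8178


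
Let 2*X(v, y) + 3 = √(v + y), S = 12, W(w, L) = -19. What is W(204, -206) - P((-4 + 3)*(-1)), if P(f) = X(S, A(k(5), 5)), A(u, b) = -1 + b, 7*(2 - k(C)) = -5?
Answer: -39/2 ≈ -19.500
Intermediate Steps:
k(C) = 19/7 (k(C) = 2 - ⅐*(-5) = 2 + 5/7 = 19/7)
X(v, y) = -3/2 + √(v + y)/2
P(f) = ½ (P(f) = -3/2 + √(12 + (-1 + 5))/2 = -3/2 + √(12 + 4)/2 = -3/2 + √16/2 = -3/2 + (½)*4 = -3/2 + 2 = ½)
W(204, -206) - P((-4 + 3)*(-1)) = -19 - 1*½ = -19 - ½ = -39/2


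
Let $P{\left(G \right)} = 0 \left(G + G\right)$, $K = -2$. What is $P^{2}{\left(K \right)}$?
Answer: $0$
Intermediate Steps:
$P{\left(G \right)} = 0$ ($P{\left(G \right)} = 0 \cdot 2 G = 0$)
$P^{2}{\left(K \right)} = 0^{2} = 0$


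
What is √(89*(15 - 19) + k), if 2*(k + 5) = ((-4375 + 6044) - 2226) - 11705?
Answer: 2*I*√1623 ≈ 80.573*I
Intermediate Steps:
k = -6136 (k = -5 + (((-4375 + 6044) - 2226) - 11705)/2 = -5 + ((1669 - 2226) - 11705)/2 = -5 + (-557 - 11705)/2 = -5 + (½)*(-12262) = -5 - 6131 = -6136)
√(89*(15 - 19) + k) = √(89*(15 - 19) - 6136) = √(89*(-4) - 6136) = √(-356 - 6136) = √(-6492) = 2*I*√1623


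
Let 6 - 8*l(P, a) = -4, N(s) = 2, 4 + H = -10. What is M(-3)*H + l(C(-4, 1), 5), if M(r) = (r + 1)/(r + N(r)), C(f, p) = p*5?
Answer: -107/4 ≈ -26.750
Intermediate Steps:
H = -14 (H = -4 - 10 = -14)
C(f, p) = 5*p
l(P, a) = 5/4 (l(P, a) = 3/4 - 1/8*(-4) = 3/4 + 1/2 = 5/4)
M(r) = (1 + r)/(2 + r) (M(r) = (r + 1)/(r + 2) = (1 + r)/(2 + r))
M(-3)*H + l(C(-4, 1), 5) = ((1 - 3)/(2 - 3))*(-14) + 5/4 = (-2/(-1))*(-14) + 5/4 = -1*(-2)*(-14) + 5/4 = 2*(-14) + 5/4 = -28 + 5/4 = -107/4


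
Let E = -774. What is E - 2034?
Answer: -2808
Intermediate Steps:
E - 2034 = -774 - 2034 = -2808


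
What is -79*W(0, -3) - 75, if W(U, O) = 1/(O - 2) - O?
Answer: -1481/5 ≈ -296.20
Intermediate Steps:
W(U, O) = 1/(-2 + O) - O
-79*W(0, -3) - 75 = -79*(1 - 1*(-3)² + 2*(-3))/(-2 - 3) - 75 = -79*(1 - 1*9 - 6)/(-5) - 75 = -(-79)*(1 - 9 - 6)/5 - 75 = -(-79)*(-14)/5 - 75 = -79*14/5 - 75 = -1106/5 - 75 = -1481/5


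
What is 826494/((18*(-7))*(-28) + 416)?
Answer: 413247/1972 ≈ 209.56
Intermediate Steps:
826494/((18*(-7))*(-28) + 416) = 826494/(-126*(-28) + 416) = 826494/(3528 + 416) = 826494/3944 = 826494*(1/3944) = 413247/1972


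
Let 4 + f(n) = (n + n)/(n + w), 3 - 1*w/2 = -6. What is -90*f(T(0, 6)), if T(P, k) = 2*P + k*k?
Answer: 240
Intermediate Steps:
w = 18 (w = 6 - 2*(-6) = 6 + 12 = 18)
T(P, k) = k² + 2*P (T(P, k) = 2*P + k² = k² + 2*P)
f(n) = -4 + 2*n/(18 + n) (f(n) = -4 + (n + n)/(n + 18) = -4 + (2*n)/(18 + n) = -4 + 2*n/(18 + n))
-90*f(T(0, 6)) = -180*(-36 - (6² + 2*0))/(18 + (6² + 2*0)) = -180*(-36 - (36 + 0))/(18 + (36 + 0)) = -180*(-36 - 1*36)/(18 + 36) = -180*(-36 - 36)/54 = -180*(-72)/54 = -90*(-8/3) = 240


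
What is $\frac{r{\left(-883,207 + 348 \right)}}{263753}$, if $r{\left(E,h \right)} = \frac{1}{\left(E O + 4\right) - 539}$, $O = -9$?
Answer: $\frac{1}{1954937236} \approx 5.1153 \cdot 10^{-10}$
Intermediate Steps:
$r{\left(E,h \right)} = \frac{1}{-535 - 9 E}$ ($r{\left(E,h \right)} = \frac{1}{\left(E \left(-9\right) + 4\right) - 539} = \frac{1}{\left(- 9 E + 4\right) - 539} = \frac{1}{\left(4 - 9 E\right) - 539} = \frac{1}{-535 - 9 E}$)
$\frac{r{\left(-883,207 + 348 \right)}}{263753} = \frac{1}{\left(-535 - -7947\right) 263753} = \frac{1}{-535 + 7947} \cdot \frac{1}{263753} = \frac{1}{7412} \cdot \frac{1}{263753} = \frac{1}{1954937236}$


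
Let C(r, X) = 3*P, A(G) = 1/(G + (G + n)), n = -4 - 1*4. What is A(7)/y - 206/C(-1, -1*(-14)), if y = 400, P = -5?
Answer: 10987/800 ≈ 13.734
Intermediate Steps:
n = -8 (n = -4 - 4 = -8)
A(G) = 1/(-8 + 2*G) (A(G) = 1/(G + (G - 8)) = 1/(G + (-8 + G)) = 1/(-8 + 2*G))
C(r, X) = -15 (C(r, X) = 3*(-5) = -15)
A(7)/y - 206/C(-1, -1*(-14)) = (1/(2*(-4 + 7)))/400 - 206/(-15) = ((½)/3)*(1/400) - 206*(-1/15) = ((½)*(⅓))*(1/400) + 206/15 = (⅙)*(1/400) + 206/15 = 1/2400 + 206/15 = 10987/800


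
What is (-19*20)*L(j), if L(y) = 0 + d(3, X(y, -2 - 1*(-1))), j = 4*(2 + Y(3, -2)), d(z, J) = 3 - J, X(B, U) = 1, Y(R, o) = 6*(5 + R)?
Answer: -760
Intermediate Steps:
Y(R, o) = 30 + 6*R
j = 200 (j = 4*(2 + (30 + 6*3)) = 4*(2 + (30 + 18)) = 4*(2 + 48) = 4*50 = 200)
L(y) = 2 (L(y) = 0 + (3 - 1*1) = 0 + (3 - 1) = 0 + 2 = 2)
(-19*20)*L(j) = -19*20*2 = -380*2 = -760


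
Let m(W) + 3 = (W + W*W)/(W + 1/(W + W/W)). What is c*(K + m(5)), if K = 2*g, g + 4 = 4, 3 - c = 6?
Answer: -261/31 ≈ -8.4194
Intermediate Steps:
c = -3 (c = 3 - 1*6 = 3 - 6 = -3)
g = 0 (g = -4 + 4 = 0)
K = 0 (K = 2*0 = 0)
m(W) = -3 + (W + W²)/(W + 1/(1 + W)) (m(W) = -3 + (W + W*W)/(W + 1/(W + W/W)) = -3 + (W + W²)/(W + 1/(W + 1)) = -3 + (W + W²)/(W + 1/(1 + W)))
c*(K + m(5)) = -3*(0 + (-3 + 5³ - 1*5² - 2*5)/(1 + 5 + 5²)) = -3*(0 + (-3 + 125 - 1*25 - 10)/(1 + 5 + 25)) = -3*(0 + (-3 + 125 - 25 - 10)/31) = -3*(0 + (1/31)*87) = -3*(0 + 87/31) = -3*87/31 = -261/31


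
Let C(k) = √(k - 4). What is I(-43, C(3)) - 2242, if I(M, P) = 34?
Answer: -2208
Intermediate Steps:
C(k) = √(-4 + k)
I(-43, C(3)) - 2242 = 34 - 2242 = -2208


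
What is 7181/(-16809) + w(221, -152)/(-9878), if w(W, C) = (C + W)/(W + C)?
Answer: -70950727/166039302 ≈ -0.42731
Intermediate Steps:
w(W, C) = 1 (w(W, C) = (C + W)/(C + W) = 1)
7181/(-16809) + w(221, -152)/(-9878) = 7181/(-16809) + 1/(-9878) = 7181*(-1/16809) + 1*(-1/9878) = -7181/16809 - 1/9878 = -70950727/166039302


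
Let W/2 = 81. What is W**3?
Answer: 4251528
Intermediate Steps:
W = 162 (W = 2*81 = 162)
W**3 = 162**3 = 4251528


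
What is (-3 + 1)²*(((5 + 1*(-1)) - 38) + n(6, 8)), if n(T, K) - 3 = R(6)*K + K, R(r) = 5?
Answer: 68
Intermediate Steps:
n(T, K) = 3 + 6*K (n(T, K) = 3 + (5*K + K) = 3 + 6*K)
(-3 + 1)²*(((5 + 1*(-1)) - 38) + n(6, 8)) = (-3 + 1)²*(((5 + 1*(-1)) - 38) + (3 + 6*8)) = (-2)²*(((5 - 1) - 38) + (3 + 48)) = 4*((4 - 38) + 51) = 4*(-34 + 51) = 4*17 = 68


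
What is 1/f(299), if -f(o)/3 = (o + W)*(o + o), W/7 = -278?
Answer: 1/2954718 ≈ 3.3844e-7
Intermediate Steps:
W = -1946 (W = 7*(-278) = -1946)
f(o) = -6*o*(-1946 + o) (f(o) = -3*(o - 1946)*(o + o) = -3*(-1946 + o)*2*o = -6*o*(-1946 + o))
1/f(299) = 1/(6*299*(1946 - 1*299)) = 1/(6*299*(1946 - 299)) = 1/(6*299*1647) = 1/2954718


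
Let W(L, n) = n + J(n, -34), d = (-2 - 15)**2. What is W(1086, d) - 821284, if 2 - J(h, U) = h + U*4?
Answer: -821146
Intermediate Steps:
J(h, U) = 2 - h - 4*U (J(h, U) = 2 - (h + U*4) = 2 - (h + 4*U) = 2 + (-h - 4*U) = 2 - h - 4*U)
d = 289 (d = (-17)**2 = 289)
W(L, n) = 138 (W(L, n) = n + (2 - n - 4*(-34)) = n + (2 - n + 136) = n + (138 - n) = 138)
W(1086, d) - 821284 = 138 - 821284 = -821146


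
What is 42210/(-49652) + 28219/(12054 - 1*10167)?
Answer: 660739759/46846662 ≈ 14.104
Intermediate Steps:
42210/(-49652) + 28219/(12054 - 1*10167) = 42210*(-1/49652) + 28219/(12054 - 10167) = -21105/24826 + 28219/1887 = 660739759/46846662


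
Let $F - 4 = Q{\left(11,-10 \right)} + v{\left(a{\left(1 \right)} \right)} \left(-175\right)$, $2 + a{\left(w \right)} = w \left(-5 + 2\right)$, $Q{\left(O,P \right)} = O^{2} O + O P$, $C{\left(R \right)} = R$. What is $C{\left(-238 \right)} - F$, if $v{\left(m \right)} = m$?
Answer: $-2338$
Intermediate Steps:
$Q{\left(O,P \right)} = O^{3} + O P$
$a{\left(w \right)} = -2 - 3 w$ ($a{\left(w \right)} = -2 + w \left(-5 + 2\right) = -2 + w \left(-3\right) = -2 - 3 w$)
$F = 2100$ ($F = 4 + \left(11 \left(-10 + 11^{2}\right) + \left(-2 - 3\right) \left(-175\right)\right) = 4 + \left(11 \left(-10 + 121\right) + \left(-2 - 3\right) \left(-175\right)\right) = 4 + \left(11 \cdot 111 - -875\right) = 4 + \left(1221 + 875\right) = 4 + 2096 = 2100$)
$C{\left(-238 \right)} - F = -238 - 2100 = -2338$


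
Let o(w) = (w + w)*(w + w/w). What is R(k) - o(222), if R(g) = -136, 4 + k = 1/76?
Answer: -99148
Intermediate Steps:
k = -303/76 (k = -4 + 1/76 = -303/76 ≈ -3.9868)
o(w) = 2*w*(1 + w) (o(w) = (2*w)*(w + 1) = (2*w)*(1 + w) = 2*w*(1 + w))
R(k) - o(222) = -136 - 2*222*(1 + 222) = -136 - 2*222*223 = -136 - 1*99012 = -136 - 99012 = -99148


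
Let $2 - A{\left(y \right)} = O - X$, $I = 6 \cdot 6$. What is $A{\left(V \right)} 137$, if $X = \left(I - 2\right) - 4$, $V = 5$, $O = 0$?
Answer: $4384$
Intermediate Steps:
$I = 36$
$X = 30$ ($X = \left(36 - 2\right) - 4 = 34 - 4 = 30$)
$A{\left(y \right)} = 32$ ($A{\left(y \right)} = 2 - \left(0 - 30\right) = 2 - -30 = 2 + 30 = 32$)
$A{\left(V \right)} 137 = 32 \cdot 137 = 4384$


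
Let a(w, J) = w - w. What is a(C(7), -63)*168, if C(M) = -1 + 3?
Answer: 0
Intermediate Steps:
C(M) = 2
a(w, J) = 0
a(C(7), -63)*168 = 0*168 = 0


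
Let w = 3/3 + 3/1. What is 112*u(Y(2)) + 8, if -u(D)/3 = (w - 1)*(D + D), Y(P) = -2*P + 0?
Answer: 8072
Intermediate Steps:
w = 4 (w = 3*(⅓) + 3*1 = 1 + 3 = 4)
Y(P) = -2*P
u(D) = -18*D (u(D) = -3*(4 - 1)*(D + D) = -9*2*D = -18*D)
112*u(Y(2)) + 8 = 112*(-(-36)*2) + 8 = 112*(-18*(-4)) + 8 = 112*72 + 8 = 8064 + 8 = 8072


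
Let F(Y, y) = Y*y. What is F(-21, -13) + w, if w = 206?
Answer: 479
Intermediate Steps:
F(-21, -13) + w = -21*(-13) + 206 = 273 + 206 = 479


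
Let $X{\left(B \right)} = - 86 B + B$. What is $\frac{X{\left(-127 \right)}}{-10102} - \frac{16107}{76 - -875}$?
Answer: $- \frac{57659653}{3202334} \approx -18.005$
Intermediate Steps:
$X{\left(B \right)} = - 85 B$
$\frac{X{\left(-127 \right)}}{-10102} - \frac{16107}{76 - -875} = \frac{\left(-85\right) \left(-127\right)}{-10102} - \frac{16107}{76 - -875} = 10795 \left(- \frac{1}{10102}\right) - \frac{16107}{76 + 875} = - \frac{10795}{10102} - \frac{16107}{951} = - \frac{10795}{10102} - \frac{5369}{317} = - \frac{57659653}{3202334}$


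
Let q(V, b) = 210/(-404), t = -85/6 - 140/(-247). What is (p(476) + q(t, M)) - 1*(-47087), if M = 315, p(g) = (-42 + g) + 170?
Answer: 9633477/202 ≈ 47691.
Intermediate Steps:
t = -20155/1482 (t = -85*1/6 - 140*(-1/247) = -85/6 + 140/247 = -20155/1482 ≈ -13.600)
p(g) = 128 + g
q(V, b) = -105/202 (q(V, b) = 210*(-1/404) = -105/202)
(p(476) + q(t, M)) - 1*(-47087) = ((128 + 476) - 105/202) - 1*(-47087) = (604 - 105/202) + 47087 = 121903/202 + 47087 = 9633477/202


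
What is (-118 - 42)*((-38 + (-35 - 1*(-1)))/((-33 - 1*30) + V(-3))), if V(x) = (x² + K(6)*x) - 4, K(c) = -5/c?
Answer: -7680/37 ≈ -207.57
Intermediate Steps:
V(x) = -4 + x² - 5*x/6 (V(x) = (x² + (-5/6)*x) - 4 = (x² + (-5*⅙)*x) - 4 = (x² - 5*x/6) - 4 = -4 + x² - 5*x/6)
(-118 - 42)*((-38 + (-35 - 1*(-1)))/((-33 - 1*30) + V(-3))) = (-118 - 42)*((-38 + (-35 - 1*(-1)))/((-33 - 1*30) + (-4 + (-3)² - ⅚*(-3)))) = -160*(-38 + (-35 + 1))/((-33 - 30) + (-4 + 9 + 5/2)) = -160*(-38 - 34)/(-63 + 15/2) = -(-11520)/(-111/2) = -(-11520)*(-2)/111 = -160*48/37 = -7680/37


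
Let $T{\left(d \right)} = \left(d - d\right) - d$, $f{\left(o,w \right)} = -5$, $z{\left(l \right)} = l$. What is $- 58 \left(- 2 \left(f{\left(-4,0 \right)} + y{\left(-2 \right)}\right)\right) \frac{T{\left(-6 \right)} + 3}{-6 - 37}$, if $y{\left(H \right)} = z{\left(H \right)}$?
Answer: $\frac{7308}{43} \approx 169.95$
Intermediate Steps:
$y{\left(H \right)} = H$
$T{\left(d \right)} = - d$ ($T{\left(d \right)} = 0 - d = - d$)
$- 58 \left(- 2 \left(f{\left(-4,0 \right)} + y{\left(-2 \right)}\right)\right) \frac{T{\left(-6 \right)} + 3}{-6 - 37} = - 58 \left(- 2 \left(-5 - 2\right)\right) \frac{\left(-1\right) \left(-6\right) + 3}{-6 - 37} = - 58 \left(\left(-2\right) \left(-7\right)\right) \frac{6 + 3}{-43} = \left(-58\right) 14 \cdot 9 \left(- \frac{1}{43}\right) = \left(-812\right) \left(- \frac{9}{43}\right) = \frac{7308}{43}$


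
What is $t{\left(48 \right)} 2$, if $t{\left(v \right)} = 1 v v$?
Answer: $4608$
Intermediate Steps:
$t{\left(v \right)} = v^{2}$ ($t{\left(v \right)} = v v = v^{2}$)
$t{\left(48 \right)} 2 = 48^{2} \cdot 2 = 2304 \cdot 2 = 4608$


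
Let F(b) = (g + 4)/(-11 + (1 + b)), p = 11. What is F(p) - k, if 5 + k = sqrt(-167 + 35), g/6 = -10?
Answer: -51 - 2*I*sqrt(33) ≈ -51.0 - 11.489*I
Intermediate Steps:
g = -60 (g = 6*(-10) = -60)
F(b) = -56/(-10 + b) (F(b) = (-60 + 4)/(-11 + (1 + b)) = -56/(-10 + b))
k = -5 + 2*I*sqrt(33) (k = -5 + sqrt(-167 + 35) = -5 + sqrt(-132) = -5 + 2*I*sqrt(33) ≈ -5.0 + 11.489*I)
F(p) - k = -56/(-10 + 11) - (-5 + 2*I*sqrt(33)) = -56/1 + (5 - 2*I*sqrt(33)) = -56*1 + (5 - 2*I*sqrt(33)) = -56 + (5 - 2*I*sqrt(33)) = -51 - 2*I*sqrt(33)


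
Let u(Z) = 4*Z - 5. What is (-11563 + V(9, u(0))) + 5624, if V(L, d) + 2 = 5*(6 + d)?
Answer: -5936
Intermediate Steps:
u(Z) = -5 + 4*Z
V(L, d) = 28 + 5*d (V(L, d) = -2 + 5*(6 + d) = -2 + (30 + 5*d) = 28 + 5*d)
(-11563 + V(9, u(0))) + 5624 = (-11563 + (28 + 5*(-5 + 4*0))) + 5624 = (-11563 + (28 + 5*(-5 + 0))) + 5624 = (-11563 + (28 + 5*(-5))) + 5624 = (-11563 + (28 - 25)) + 5624 = (-11563 + 3) + 5624 = -11560 + 5624 = -5936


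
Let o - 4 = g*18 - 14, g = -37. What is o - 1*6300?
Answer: -6976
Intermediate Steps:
o = -676 (o = 4 + (-37*18 - 14) = 4 + (-666 - 14) = 4 - 680 = -676)
o - 1*6300 = -676 - 1*6300 = -676 - 6300 = -6976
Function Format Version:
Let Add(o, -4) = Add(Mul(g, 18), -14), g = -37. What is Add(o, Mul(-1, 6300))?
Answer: -6976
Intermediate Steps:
o = -676 (o = Add(4, Add(Mul(-37, 18), -14)) = Add(4, Add(-666, -14)) = Add(4, -680) = -676)
Add(o, Mul(-1, 6300)) = Add(-676, Mul(-1, 6300)) = Add(-676, -6300) = -6976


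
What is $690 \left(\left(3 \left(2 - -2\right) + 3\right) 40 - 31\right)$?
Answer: $392610$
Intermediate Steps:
$690 \left(\left(3 \left(2 - -2\right) + 3\right) 40 - 31\right) = 690 \left(\left(3 \left(2 + 2\right) + 3\right) 40 - 31\right) = 690 \left(\left(3 \cdot 4 + 3\right) 40 - 31\right) = 690 \left(\left(12 + 3\right) 40 - 31\right) = 690 \left(15 \cdot 40 - 31\right) = 690 \left(600 - 31\right) = 690 \cdot 569 = 392610$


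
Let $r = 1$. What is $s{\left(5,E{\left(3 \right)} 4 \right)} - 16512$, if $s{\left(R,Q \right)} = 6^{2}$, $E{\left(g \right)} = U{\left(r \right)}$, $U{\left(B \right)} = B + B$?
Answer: $-16476$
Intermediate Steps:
$U{\left(B \right)} = 2 B$
$E{\left(g \right)} = 2$ ($E{\left(g \right)} = 2 \cdot 1 = 2$)
$s{\left(R,Q \right)} = 36$
$s{\left(5,E{\left(3 \right)} 4 \right)} - 16512 = 36 - 16512 = -16476$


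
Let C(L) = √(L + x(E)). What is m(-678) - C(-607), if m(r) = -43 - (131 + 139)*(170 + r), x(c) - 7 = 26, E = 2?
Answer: 137117 - I*√574 ≈ 1.3712e+5 - 23.958*I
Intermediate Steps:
x(c) = 33 (x(c) = 7 + 26 = 33)
C(L) = √(33 + L) (C(L) = √(L + 33) = √(33 + L))
m(r) = -45943 - 270*r (m(r) = -43 - 270*(170 + r) = -43 - (45900 + 270*r) = -43 + (-45900 - 270*r) = -45943 - 270*r)
m(-678) - C(-607) = (-45943 - 270*(-678)) - √(33 - 607) = (-45943 + 183060) - √(-574) = 137117 - I*√574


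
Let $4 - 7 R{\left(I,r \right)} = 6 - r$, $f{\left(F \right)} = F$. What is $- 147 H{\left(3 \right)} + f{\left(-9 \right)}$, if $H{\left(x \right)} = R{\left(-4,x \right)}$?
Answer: $-30$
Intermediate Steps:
$R{\left(I,r \right)} = - \frac{2}{7} + \frac{r}{7}$ ($R{\left(I,r \right)} = \frac{4}{7} - \frac{6 - r}{7} = \frac{4}{7} + \left(- \frac{6}{7} + \frac{r}{7}\right) = - \frac{2}{7} + \frac{r}{7}$)
$H{\left(x \right)} = - \frac{2}{7} + \frac{x}{7}$
$- 147 H{\left(3 \right)} + f{\left(-9 \right)} = - 147 \left(- \frac{2}{7} + \frac{1}{7} \cdot 3\right) - 9 = - 147 \left(- \frac{2}{7} + \frac{3}{7}\right) - 9 = \left(-147\right) \frac{1}{7} - 9 = -21 - 9 = -30$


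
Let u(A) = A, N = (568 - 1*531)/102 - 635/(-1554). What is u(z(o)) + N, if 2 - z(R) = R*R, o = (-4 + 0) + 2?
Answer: -16229/13209 ≈ -1.2286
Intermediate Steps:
N = 10189/13209 (N = (568 - 531)*(1/102) - 635*(-1/1554) = 37*(1/102) + 635/1554 = 37/102 + 635/1554 = 10189/13209 ≈ 0.77137)
o = -2 (o = -4 + 2 = -2)
z(R) = 2 - R² (z(R) = 2 - R*R = 2 - R²)
u(z(o)) + N = (2 - 1*(-2)²) + 10189/13209 = (2 - 1*4) + 10189/13209 = (2 - 4) + 10189/13209 = -2 + 10189/13209 = -16229/13209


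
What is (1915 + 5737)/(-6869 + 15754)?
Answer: 7652/8885 ≈ 0.86123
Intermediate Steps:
(1915 + 5737)/(-6869 + 15754) = 7652/8885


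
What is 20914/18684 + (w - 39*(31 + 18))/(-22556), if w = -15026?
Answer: 197046773/105359076 ≈ 1.8702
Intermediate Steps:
20914/18684 + (w - 39*(31 + 18))/(-22556) = 20914/18684 + (-15026 - 39*(31 + 18))/(-22556) = 20914*(1/18684) + (-15026 - 39*49)*(-1/22556) = 10457/9342 + (-15026 - 1*1911)*(-1/22556) = 10457/9342 + (-15026 - 1911)*(-1/22556) = 10457/9342 - 16937*(-1/22556) = 10457/9342 + 16937/22556 = 197046773/105359076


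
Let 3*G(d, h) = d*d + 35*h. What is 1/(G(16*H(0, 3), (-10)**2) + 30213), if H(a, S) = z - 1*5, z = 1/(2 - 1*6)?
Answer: 3/101195 ≈ 2.9646e-5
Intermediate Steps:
z = -1/4 (z = 1/(2 - 6) = 1/(-4) = -1/4 ≈ -0.25000)
H(a, S) = -21/4 (H(a, S) = -1/4 - 1*5 = -1/4 - 5 = -21/4)
G(d, h) = d**2/3 + 35*h/3 (G(d, h) = (d*d + 35*h)/3 = (d**2 + 35*h)/3 = d**2/3 + 35*h/3)
1/(G(16*H(0, 3), (-10)**2) + 30213) = 1/(((16*(-21/4))**2/3 + (35/3)*(-10)**2) + 30213) = 1/(((1/3)*(-84)**2 + (35/3)*100) + 30213) = 1/(((1/3)*7056 + 3500/3) + 30213) = 1/((2352 + 3500/3) + 30213) = 1/(10556/3 + 30213) = 1/(101195/3) = 3/101195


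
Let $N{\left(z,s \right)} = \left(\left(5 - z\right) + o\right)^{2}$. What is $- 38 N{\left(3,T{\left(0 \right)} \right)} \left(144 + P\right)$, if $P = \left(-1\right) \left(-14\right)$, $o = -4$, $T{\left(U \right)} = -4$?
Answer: $-24016$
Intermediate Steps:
$N{\left(z,s \right)} = \left(1 - z\right)^{2}$ ($N{\left(z,s \right)} = \left(\left(5 - z\right) - 4\right)^{2} = \left(1 - z\right)^{2}$)
$P = 14$
$- 38 N{\left(3,T{\left(0 \right)} \right)} \left(144 + P\right) = - 38 \left(-1 + 3\right)^{2} \left(144 + 14\right) = - 38 \cdot 2^{2} \cdot 158 = \left(-38\right) 4 \cdot 158 = \left(-152\right) 158 = -24016$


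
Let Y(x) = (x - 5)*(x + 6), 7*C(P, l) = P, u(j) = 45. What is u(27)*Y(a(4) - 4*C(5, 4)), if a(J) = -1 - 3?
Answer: 22410/49 ≈ 457.35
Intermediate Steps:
C(P, l) = P/7
a(J) = -4
Y(x) = (-5 + x)*(6 + x)
u(27)*Y(a(4) - 4*C(5, 4)) = 45*(-30 + (-4 - 4*5/7) + (-4 - 4*5/7)²) = 45*(-30 + (-4 - 20/7) + (-4 - 20/7)²) = 45*(-30 - 48/7 + (-48/7)²) = 45*(-30 - 48/7 + 2304/49) = 45*(498/49) = 22410/49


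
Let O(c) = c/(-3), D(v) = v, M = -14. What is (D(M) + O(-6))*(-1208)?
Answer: 14496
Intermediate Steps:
O(c) = -c/3 (O(c) = c*(-⅓) = -c/3)
(D(M) + O(-6))*(-1208) = (-14 - ⅓*(-6))*(-1208) = (-14 + 2)*(-1208) = -12*(-1208) = 14496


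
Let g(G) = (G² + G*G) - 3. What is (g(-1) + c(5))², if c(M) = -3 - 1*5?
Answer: 81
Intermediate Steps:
c(M) = -8 (c(M) = -3 - 5 = -8)
g(G) = -3 + 2*G² (g(G) = (G² + G²) - 3 = 2*G² - 3 = -3 + 2*G²)
(g(-1) + c(5))² = ((-3 + 2*(-1)²) - 8)² = ((-3 + 2*1) - 8)² = ((-3 + 2) - 8)² = (-1 - 8)² = (-9)² = 81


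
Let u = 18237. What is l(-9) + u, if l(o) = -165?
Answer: 18072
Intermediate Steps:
l(-9) + u = -165 + 18237 = 18072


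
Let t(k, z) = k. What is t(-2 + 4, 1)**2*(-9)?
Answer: -36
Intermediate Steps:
t(-2 + 4, 1)**2*(-9) = (-2 + 4)**2*(-9) = 2**2*(-9) = 4*(-9) = -36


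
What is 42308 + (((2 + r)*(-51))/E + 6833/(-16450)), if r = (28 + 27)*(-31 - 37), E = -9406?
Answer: 3271530786651/77364350 ≈ 42287.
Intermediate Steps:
r = -3740 (r = 55*(-68) = -3740)
42308 + (((2 + r)*(-51))/E + 6833/(-16450)) = 42308 + (((2 - 3740)*(-51))/(-9406) + 6833/(-16450)) = 42308 + (-3738*(-51)*(-1/9406) + 6833*(-1/16450)) = 42308 + (190638*(-1/9406) - 6833/16450) = 42308 + (-95319/4703 - 6833/16450) = 42308 - 1600133149/77364350 = 3271530786651/77364350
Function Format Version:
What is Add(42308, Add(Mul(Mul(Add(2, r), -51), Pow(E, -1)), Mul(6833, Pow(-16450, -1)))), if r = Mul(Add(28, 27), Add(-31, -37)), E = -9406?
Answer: Rational(3271530786651, 77364350) ≈ 42287.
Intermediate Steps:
r = -3740 (r = Mul(55, -68) = -3740)
Add(42308, Add(Mul(Mul(Add(2, r), -51), Pow(E, -1)), Mul(6833, Pow(-16450, -1)))) = Add(42308, Add(Mul(Mul(Add(2, -3740), -51), Pow(-9406, -1)), Mul(6833, Pow(-16450, -1)))) = Add(42308, Add(Mul(Mul(-3738, -51), Rational(-1, 9406)), Mul(6833, Rational(-1, 16450)))) = Add(42308, Add(Mul(190638, Rational(-1, 9406)), Rational(-6833, 16450))) = Add(42308, Add(Rational(-95319, 4703), Rational(-6833, 16450))) = Add(42308, Rational(-1600133149, 77364350)) = Rational(3271530786651, 77364350)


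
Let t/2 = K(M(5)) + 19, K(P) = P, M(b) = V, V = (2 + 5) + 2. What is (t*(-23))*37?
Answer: -47656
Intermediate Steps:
V = 9 (V = 7 + 2 = 9)
M(b) = 9
t = 56 (t = 2*(9 + 19) = 2*28 = 56)
(t*(-23))*37 = (56*(-23))*37 = -1288*37 = -47656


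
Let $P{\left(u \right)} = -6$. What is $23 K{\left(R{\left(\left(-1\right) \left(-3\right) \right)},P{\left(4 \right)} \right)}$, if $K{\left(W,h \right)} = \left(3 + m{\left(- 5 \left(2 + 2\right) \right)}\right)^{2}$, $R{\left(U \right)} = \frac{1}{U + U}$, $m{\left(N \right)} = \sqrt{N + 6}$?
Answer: $-115 + 138 i \sqrt{14} \approx -115.0 + 516.35 i$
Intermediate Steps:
$m{\left(N \right)} = \sqrt{6 + N}$
$R{\left(U \right)} = \frac{1}{2 U}$
$K{\left(W,h \right)} = \left(3 + i \sqrt{14}\right)^{2}$ ($K{\left(W,h \right)} = \left(3 + \sqrt{6 - 5 \left(2 + 2\right)}\right)^{2} = \left(3 + \sqrt{6 - 20}\right)^{2} = \left(3 + \sqrt{-14}\right)^{2} = \left(3 + i \sqrt{14}\right)^{2}$)
$23 K{\left(R{\left(\left(-1\right) \left(-3\right) \right)},P{\left(4 \right)} \right)} = 23 \left(3 + i \sqrt{14}\right)^{2}$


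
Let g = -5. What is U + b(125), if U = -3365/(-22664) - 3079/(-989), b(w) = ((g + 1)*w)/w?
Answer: -16548343/22414696 ≈ -0.73828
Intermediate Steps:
b(w) = -4 (b(w) = ((-5 + 1)*w)/w = (-4*w)/w = -4)
U = 73110441/22414696 (U = -3365*(-1/22664) - 3079*(-1/989) = 3365/22664 + 3079/989 = 73110441/22414696 ≈ 3.2617)
U + b(125) = 73110441/22414696 - 4 = -16548343/22414696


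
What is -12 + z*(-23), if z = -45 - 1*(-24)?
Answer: 471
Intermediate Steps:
z = -21 (z = -45 + 24 = -21)
-12 + z*(-23) = -12 - 21*(-23) = -12 + 483 = 471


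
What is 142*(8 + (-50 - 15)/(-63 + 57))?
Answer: 8023/3 ≈ 2674.3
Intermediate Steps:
142*(8 + (-50 - 15)/(-63 + 57)) = 142*(8 - 65/(-6)) = 142*(8 - 65*(-1/6)) = 142*(8 + 65/6) = 142*(113/6) = 8023/3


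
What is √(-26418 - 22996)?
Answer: I*√49414 ≈ 222.29*I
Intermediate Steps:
√(-26418 - 22996) = √(-49414) = I*√49414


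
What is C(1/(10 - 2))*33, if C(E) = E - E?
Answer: 0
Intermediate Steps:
C(E) = 0
C(1/(10 - 2))*33 = 0*33 = 0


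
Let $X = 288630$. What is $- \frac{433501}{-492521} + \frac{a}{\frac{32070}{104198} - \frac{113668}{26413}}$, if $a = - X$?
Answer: $\frac{195622422401878872187}{2708105381012717} \approx 72236.0$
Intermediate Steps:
$a = -288630$ ($a = \left(-1\right) 288630 = -288630$)
$- \frac{433501}{-492521} + \frac{a}{\frac{32070}{104198} - \frac{113668}{26413}} = - \frac{433501}{-492521} - \frac{288630}{\frac{32070}{104198} - \frac{113668}{26413}} = \left(-433501\right) \left(- \frac{1}{492521}\right) - \frac{288630}{32070 \cdot \frac{1}{104198} - \frac{113668}{26413}} = \frac{433501}{492521} - \frac{288630}{\frac{16035}{52099} - \frac{113668}{26413}} = \frac{433501}{492521} - \frac{288630}{- \frac{5498456677}{1376090887}} = \frac{433501}{492521} - - \frac{397181112714810}{5498456677} = \frac{433501}{492521} + \frac{397181112714810}{5498456677} = \frac{195622422401878872187}{2708105381012717}$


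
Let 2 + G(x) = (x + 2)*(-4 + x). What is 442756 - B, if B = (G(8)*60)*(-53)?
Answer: 563596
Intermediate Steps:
G(x) = -2 + (-4 + x)*(2 + x) (G(x) = -2 + (x + 2)*(-4 + x) = -2 + (2 + x)*(-4 + x) = -2 + (-4 + x)*(2 + x))
B = -120840 (B = ((-10 + 8² - 2*8)*60)*(-53) = ((-10 + 64 - 16)*60)*(-53) = (38*60)*(-53) = 2280*(-53) = -120840)
442756 - B = 442756 - 1*(-120840) = 442756 + 120840 = 563596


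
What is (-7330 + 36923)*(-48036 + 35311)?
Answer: -376570925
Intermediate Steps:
(-7330 + 36923)*(-48036 + 35311) = 29593*(-12725) = -376570925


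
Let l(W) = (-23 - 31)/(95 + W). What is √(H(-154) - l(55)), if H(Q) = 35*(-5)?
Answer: I*√4366/5 ≈ 13.215*I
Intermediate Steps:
l(W) = -54/(95 + W)
H(Q) = -175
√(H(-154) - l(55)) = √(-175 - (-54)/(95 + 55)) = √(-175 - (-54)/150) = √(-175 - 1*(-9/25)) = √(-175 + 9/25) = √(-4366/25) = I*√4366/5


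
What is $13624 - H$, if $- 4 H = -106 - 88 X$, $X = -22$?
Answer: $\frac{28163}{2} \approx 14082.0$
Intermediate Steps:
$H = - \frac{915}{2}$ ($H = - \frac{-106 - -1936}{4} = - \frac{-106 + 1936}{4} = \left(- \frac{1}{4}\right) 1830 = - \frac{915}{2} \approx -457.5$)
$13624 - H = 13624 - - \frac{915}{2} = 13624 + \frac{915}{2} = \frac{28163}{2}$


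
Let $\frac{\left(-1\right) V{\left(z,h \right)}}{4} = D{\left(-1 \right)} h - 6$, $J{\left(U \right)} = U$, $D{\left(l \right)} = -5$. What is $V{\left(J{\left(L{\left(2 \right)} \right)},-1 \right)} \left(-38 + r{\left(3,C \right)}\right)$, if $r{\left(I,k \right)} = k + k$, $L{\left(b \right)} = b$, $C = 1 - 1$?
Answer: $-152$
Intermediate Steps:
$C = 0$
$r{\left(I,k \right)} = 2 k$
$V{\left(z,h \right)} = 24 + 20 h$ ($V{\left(z,h \right)} = - 4 \left(- 5 h - 6\right) = - 4 \left(-6 - 5 h\right) = 24 + 20 h$)
$V{\left(J{\left(L{\left(2 \right)} \right)},-1 \right)} \left(-38 + r{\left(3,C \right)}\right) = \left(24 + 20 \left(-1\right)\right) \left(-38 + 2 \cdot 0\right) = \left(24 - 20\right) \left(-38 + 0\right) = 4 \left(-38\right) = -152$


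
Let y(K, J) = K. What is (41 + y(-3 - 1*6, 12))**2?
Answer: 1024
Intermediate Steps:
(41 + y(-3 - 1*6, 12))**2 = (41 + (-3 - 1*6))**2 = (41 + (-3 - 6))**2 = (41 - 9)**2 = 32**2 = 1024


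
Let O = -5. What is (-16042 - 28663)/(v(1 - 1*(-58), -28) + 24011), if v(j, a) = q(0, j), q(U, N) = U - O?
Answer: -44705/24016 ≈ -1.8615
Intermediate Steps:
q(U, N) = 5 + U (q(U, N) = U - 1*(-5) = U + 5 = 5 + U)
v(j, a) = 5 (v(j, a) = 5 + 0 = 5)
(-16042 - 28663)/(v(1 - 1*(-58), -28) + 24011) = (-16042 - 28663)/(5 + 24011) = -44705/24016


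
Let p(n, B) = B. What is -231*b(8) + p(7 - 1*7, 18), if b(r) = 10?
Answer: -2292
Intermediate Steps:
-231*b(8) + p(7 - 1*7, 18) = -231*10 + 18 = -2310 + 18 = -2292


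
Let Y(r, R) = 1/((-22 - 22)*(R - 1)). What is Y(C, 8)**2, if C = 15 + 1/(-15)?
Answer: 1/94864 ≈ 1.0541e-5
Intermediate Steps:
C = 224/15 (C = 15 - 1/15 = 224/15 ≈ 14.933)
Y(r, R) = 1/(44 - 44*R) (Y(r, R) = 1/(-44*(-1 + R)) = 1/(44 - 44*R))
Y(C, 8)**2 = (-1/(-44 + 44*8))**2 = (-1/(-44 + 352))**2 = (-1/308)**2 = 1/94864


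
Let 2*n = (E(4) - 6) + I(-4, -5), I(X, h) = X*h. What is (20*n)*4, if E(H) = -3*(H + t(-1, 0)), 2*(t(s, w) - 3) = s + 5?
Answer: -520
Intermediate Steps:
t(s, w) = 11/2 + s/2 (t(s, w) = 3 + (s + 5)/2 = 3 + (5 + s)/2 = 3 + (5/2 + s/2) = 11/2 + s/2)
E(H) = -15 - 3*H (E(H) = -3*(H + (11/2 + (1/2)*(-1))) = -3*(H + (11/2 - 1/2)) = -3*(H + 5) = -3*(5 + H) = -15 - 3*H)
n = -13/2 (n = (((-15 - 3*4) - 6) - 4*(-5))/2 = (((-15 - 12) - 6) + 20)/2 = ((-27 - 6) + 20)/2 = (-33 + 20)/2 = (1/2)*(-13) = -13/2 ≈ -6.5000)
(20*n)*4 = (20*(-13/2))*4 = -130*4 = -520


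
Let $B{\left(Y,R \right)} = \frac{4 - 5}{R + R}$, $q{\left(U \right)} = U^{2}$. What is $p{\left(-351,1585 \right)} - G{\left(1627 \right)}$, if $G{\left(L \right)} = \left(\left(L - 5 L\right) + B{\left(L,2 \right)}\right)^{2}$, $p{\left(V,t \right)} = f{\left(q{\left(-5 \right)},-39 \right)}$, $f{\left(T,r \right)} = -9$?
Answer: $- \frac{677717233}{16} \approx -4.2357 \cdot 10^{7}$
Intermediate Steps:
$p{\left(V,t \right)} = -9$
$B{\left(Y,R \right)} = - \frac{1}{2 R}$
$G{\left(L \right)} = \left(- \frac{1}{4} - 4 L\right)^{2}$ ($G{\left(L \right)} = \left(\left(L - 5 L\right) - \frac{1}{2 \cdot 2}\right)^{2} = \left(- 4 L - \frac{1}{4}\right)^{2} = \left(- \frac{1}{4} - 4 L\right)^{2}$)
$p{\left(-351,1585 \right)} - G{\left(1627 \right)} = -9 - \frac{\left(1 + 16 \cdot 1627\right)^{2}}{16} = -9 - \frac{\left(1 + 26032\right)^{2}}{16} = -9 - \frac{26033^{2}}{16} = -9 - \frac{1}{16} \cdot 677717089 = -9 - \frac{677717089}{16} = - \frac{677717233}{16}$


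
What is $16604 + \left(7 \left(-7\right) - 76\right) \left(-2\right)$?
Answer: $16854$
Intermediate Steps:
$16604 + \left(7 \left(-7\right) - 76\right) \left(-2\right) = 16604 + \left(-49 - 76\right) \left(-2\right) = 16604 - -250 = 16604 + 250 = 16854$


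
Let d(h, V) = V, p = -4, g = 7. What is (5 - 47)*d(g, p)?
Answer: 168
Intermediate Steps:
(5 - 47)*d(g, p) = (5 - 47)*(-4) = -42*(-4) = 168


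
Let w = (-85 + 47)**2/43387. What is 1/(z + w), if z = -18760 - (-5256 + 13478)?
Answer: -43387/1170666590 ≈ -3.7062e-5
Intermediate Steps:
z = -26982 (z = -18760 - 1*8222 = -18760 - 8222 = -26982)
w = 1444/43387 (w = (-38)**2*(1/43387) = 1444*(1/43387) = 1444/43387 ≈ 0.033282)
1/(z + w) = 1/(-26982 + 1444/43387) = 1/(-1170666590/43387) = -43387/1170666590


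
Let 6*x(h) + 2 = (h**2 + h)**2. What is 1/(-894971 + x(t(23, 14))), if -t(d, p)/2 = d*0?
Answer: -3/2684914 ≈ -1.1174e-6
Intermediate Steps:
t(d, p) = 0 (t(d, p) = -2*d*0 = -2*0 = 0)
x(h) = -1/3 + (h + h**2)**2/6 (x(h) = -1/3 + (h**2 + h)**2/6 = -1/3 + (h + h**2)**2/6)
1/(-894971 + x(t(23, 14))) = 1/(-894971 + (-1/3 + (1/6)*0**2*(1 + 0)**2)) = 1/(-894971 + (-1/3 + (1/6)*0*1**2)) = 1/(-894971 + (-1/3 + (1/6)*0*1)) = 1/(-894971 + (-1/3 + 0)) = 1/(-894971 - 1/3) = 1/(-2684914/3) = -3/2684914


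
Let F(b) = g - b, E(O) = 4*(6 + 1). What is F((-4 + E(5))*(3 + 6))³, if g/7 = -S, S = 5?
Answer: -15813251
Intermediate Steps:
E(O) = 28 (E(O) = 4*7 = 28)
g = -35 (g = 7*(-1*5) = 7*(-5) = -35)
F(b) = -35 - b
F((-4 + E(5))*(3 + 6))³ = (-35 - (-4 + 28)*(3 + 6))³ = (-35 - 24*9)³ = (-35 - 1*216)³ = (-35 - 216)³ = (-251)³ = -15813251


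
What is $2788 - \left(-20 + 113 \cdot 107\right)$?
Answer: $-9283$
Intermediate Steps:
$2788 - \left(-20 + 113 \cdot 107\right) = 2788 - \left(-20 + 12091\right) = 2788 - 12071 = -9283$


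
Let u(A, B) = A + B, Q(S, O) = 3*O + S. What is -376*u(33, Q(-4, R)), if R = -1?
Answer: -9776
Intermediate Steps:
Q(S, O) = S + 3*O
-376*u(33, Q(-4, R)) = -376*(33 + (-4 + 3*(-1))) = -376*(33 + (-4 - 3)) = -376*(33 - 7) = -376*26 = -9776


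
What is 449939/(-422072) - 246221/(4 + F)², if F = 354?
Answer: -5771034711/1931944136 ≈ -2.9872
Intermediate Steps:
449939/(-422072) - 246221/(4 + F)² = 449939/(-422072) - 246221/(4 + 354)² = 449939*(-1/422072) - 246221/(358²) = -64277/60296 - 246221/128164 = -5771034711/1931944136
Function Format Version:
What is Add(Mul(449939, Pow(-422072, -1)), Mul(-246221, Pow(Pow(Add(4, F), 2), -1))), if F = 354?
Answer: Rational(-5771034711, 1931944136) ≈ -2.9872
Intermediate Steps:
Add(Mul(449939, Pow(-422072, -1)), Mul(-246221, Pow(Pow(Add(4, F), 2), -1))) = Add(Mul(449939, Pow(-422072, -1)), Mul(-246221, Pow(Pow(Add(4, 354), 2), -1))) = Add(Mul(449939, Rational(-1, 422072)), Mul(-246221, Pow(Pow(358, 2), -1))) = Add(Rational(-64277, 60296), Mul(-246221, Pow(128164, -1))) = Add(Rational(-64277, 60296), Mul(-246221, Rational(1, 128164))) = Add(Rational(-64277, 60296), Rational(-246221, 128164)) = Rational(-5771034711, 1931944136)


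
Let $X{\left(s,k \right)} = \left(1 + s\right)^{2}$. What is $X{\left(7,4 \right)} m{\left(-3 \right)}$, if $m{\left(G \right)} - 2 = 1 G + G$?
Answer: $-256$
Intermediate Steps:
$m{\left(G \right)} = 2 + 2 G$ ($m{\left(G \right)} = 2 + \left(1 G + G\right) = 2 + \left(G + G\right) = 2 + 2 G$)
$X{\left(7,4 \right)} m{\left(-3 \right)} = \left(1 + 7\right)^{2} \left(2 + 2 \left(-3\right)\right) = 8^{2} \left(2 - 6\right) = 64 \left(-4\right) = -256$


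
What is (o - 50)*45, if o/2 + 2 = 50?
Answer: 2070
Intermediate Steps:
o = 96 (o = -4 + 2*50 = -4 + 100 = 96)
(o - 50)*45 = (96 - 50)*45 = 46*45 = 2070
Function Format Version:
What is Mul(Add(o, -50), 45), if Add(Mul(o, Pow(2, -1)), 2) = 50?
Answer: 2070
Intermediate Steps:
o = 96 (o = Add(-4, Mul(2, 50)) = Add(-4, 100) = 96)
Mul(Add(o, -50), 45) = Mul(Add(96, -50), 45) = Mul(46, 45) = 2070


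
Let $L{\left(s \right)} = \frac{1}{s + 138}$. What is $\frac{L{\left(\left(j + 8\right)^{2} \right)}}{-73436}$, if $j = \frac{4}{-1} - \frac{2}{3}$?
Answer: $- \frac{9}{98551112} \approx -9.1323 \cdot 10^{-8}$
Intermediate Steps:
$j = - \frac{14}{3}$ ($j = 4 \left(-1\right) - \frac{2}{3} = -4 - \frac{2}{3} = - \frac{14}{3} \approx -4.6667$)
$L{\left(s \right)} = \frac{1}{138 + s}$
$\frac{L{\left(\left(j + 8\right)^{2} \right)}}{-73436} = \frac{1}{\left(138 + \left(- \frac{14}{3} + 8\right)^{2}\right) \left(-73436\right)} = \frac{1}{138 + \left(\frac{10}{3}\right)^{2}} \left(- \frac{1}{73436}\right) = \frac{1}{138 + \frac{100}{9}} \left(- \frac{1}{73436}\right) = \frac{1}{\frac{1342}{9}} \left(- \frac{1}{73436}\right) = \frac{9}{1342} \left(- \frac{1}{73436}\right) = - \frac{9}{98551112}$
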